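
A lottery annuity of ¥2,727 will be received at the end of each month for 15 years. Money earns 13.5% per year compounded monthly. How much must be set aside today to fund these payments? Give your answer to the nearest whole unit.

¥210,041

This is an ordinary annuity: 180 payments of ¥2,727 at the end of each month.
Periodic rate r = 0.135/12 per month; n is counted in months.
PV = PMT × [(1 − (1+r)^−n)/r] = 2,727 × [1 − (1+r)^−180] / r = ¥210,041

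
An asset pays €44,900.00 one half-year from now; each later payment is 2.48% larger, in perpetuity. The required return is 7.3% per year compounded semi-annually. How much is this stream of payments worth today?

€3,837,606.84

Periodic rate r = 0.073/2 per half-year.
Growing perpetuity (Gordon): PV = PMT₁ / (r − g) = 44,900 / (r − 0.0248) = €3,837,606.84.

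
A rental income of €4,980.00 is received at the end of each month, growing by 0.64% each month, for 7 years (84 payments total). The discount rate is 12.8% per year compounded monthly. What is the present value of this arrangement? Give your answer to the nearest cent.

Periodic rate r = 0.128/12 per month; n is counted in months.
Growing ordinary annuity: PV = PMT₁ × [1 − ((1+g)/(1+r))^n] / (r − g) = 4,980 × [1 − ((1+0.0064)/(1+r))^84] / (r − 0.0064) = €349,087.79.

€349,087.79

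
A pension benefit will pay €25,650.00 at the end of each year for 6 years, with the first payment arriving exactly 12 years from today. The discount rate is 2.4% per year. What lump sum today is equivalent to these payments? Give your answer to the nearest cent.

Ordinary annuity of 6 payments, first payment at period 12.
Periodic rate r = 0.024 per year.
The ordinary-annuity PV formula values the stream one period before the first payment (period 11); discount that back 11 periods:
PV₀ = 25,650 × [1 − (1+r)^−6] / r × (1+r)^−11 = €109,205.73

€109,205.73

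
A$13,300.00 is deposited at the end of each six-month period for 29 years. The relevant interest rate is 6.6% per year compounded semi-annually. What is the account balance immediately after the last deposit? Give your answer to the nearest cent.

A$2,246,423.49

This is an ordinary annuity: 58 deposits of A$13,300.00 at the end of each six-month period.
Periodic rate r = 0.066/2 per half-year; n is counted in half-years.
FV = PMT × [((1+r)^n − 1)/r] = 13,300 × [(1+r)^58 − 1] / r = A$2,246,423.49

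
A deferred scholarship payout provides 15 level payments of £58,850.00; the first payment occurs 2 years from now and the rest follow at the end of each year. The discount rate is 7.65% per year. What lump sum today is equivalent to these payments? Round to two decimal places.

£478,097.16

Ordinary annuity of 15 payments, first payment at period 2.
Periodic rate r = 0.0765 per year.
The ordinary-annuity PV formula values the stream one period before the first payment (period 1); discount that back 1 periods:
PV₀ = 58,850 × [1 − (1+r)^−15] / r × (1+r)^−1 = £478,097.16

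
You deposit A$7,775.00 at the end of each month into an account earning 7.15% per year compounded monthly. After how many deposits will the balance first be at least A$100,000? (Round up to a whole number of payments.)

13 payments

Periodic rate r = 0.0715/12 per month; n is counted in months.
Ordinary annuity FV: 100,000 = 7,775 × [((1+r)^n − 1)/r].
(1+r)^n = 1 + 100,000 × r / 7,775, so n = ln(1 + 100,000·r/7,775) / ln(1+r) = 12.43.
Round up to a whole number of payments: n = 13.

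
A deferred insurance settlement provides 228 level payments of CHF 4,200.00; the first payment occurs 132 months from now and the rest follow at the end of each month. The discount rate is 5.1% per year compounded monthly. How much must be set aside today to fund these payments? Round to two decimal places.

CHF 351,399.57

Ordinary annuity of 228 payments, first payment at period 132.
Periodic rate r = 0.051/12 per month; n is counted in months.
The ordinary-annuity PV formula values the stream one period before the first payment (period 131); discount that back 131 periods:
PV₀ = 4,200 × [1 − (1+r)^−228] / r × (1+r)^−131 = CHF 351,399.57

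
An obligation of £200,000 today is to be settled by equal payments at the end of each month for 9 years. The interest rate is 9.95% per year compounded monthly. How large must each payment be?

£2,810.33

Level ordinary annuity; solve PV = PMT × [(1 − (1+r)^−n)/r] for PMT.
Periodic rate r = 0.0995/12 per month; n is counted in months.
With n = 108: PMT = 200,000 / ([(1 − (1+r)^−n)/r]) = £2,810.33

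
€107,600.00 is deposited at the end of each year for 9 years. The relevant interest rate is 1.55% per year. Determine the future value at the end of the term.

This is an ordinary annuity: 9 deposits of €107,600.00 at the end of each year.
Periodic rate r = 0.0155 per year.
FV = PMT × [((1+r)^n − 1)/r] = 107,600 × [(1+r)^9 − 1] / r = €1,030,663.55

€1,030,663.55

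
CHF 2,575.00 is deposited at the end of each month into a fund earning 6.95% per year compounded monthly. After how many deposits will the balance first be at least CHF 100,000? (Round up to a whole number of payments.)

Periodic rate r = 0.0695/12 per month; n is counted in months.
Ordinary annuity FV: 100,000 = 2,575 × [((1+r)^n − 1)/r].
(1+r)^n = 1 + 100,000 × r / 2,575, so n = ln(1 + 100,000·r/2,575) / ln(1+r) = 35.13.
Round up to a whole number of payments: n = 36.

36 payments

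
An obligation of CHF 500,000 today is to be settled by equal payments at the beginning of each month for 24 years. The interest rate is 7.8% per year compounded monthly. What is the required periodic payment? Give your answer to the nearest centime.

CHF 3,820.19

Level annuity due; solve PV = PMT × [(1 − (1+r)^−n)/r] × (1+r) for PMT.
Periodic rate r = 0.078/12 per month; n is counted in months.
With n = 288: PMT = 500,000 / ([(1 − (1+r)^−n)/r] × (1+r)) = CHF 3,820.19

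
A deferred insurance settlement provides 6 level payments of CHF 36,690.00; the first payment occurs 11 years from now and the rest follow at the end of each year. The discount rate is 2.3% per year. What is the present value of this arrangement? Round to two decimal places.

CHF 162,071.01

Ordinary annuity of 6 payments, first payment at period 11.
Periodic rate r = 0.023 per year.
The ordinary-annuity PV formula values the stream one period before the first payment (period 10); discount that back 10 periods:
PV₀ = 36,690 × [1 − (1+r)^−6] / r × (1+r)^−10 = CHF 162,071.01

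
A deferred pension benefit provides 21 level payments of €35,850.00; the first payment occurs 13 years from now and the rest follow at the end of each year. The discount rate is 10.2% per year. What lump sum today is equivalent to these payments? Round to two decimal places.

Ordinary annuity of 21 payments, first payment at period 13.
Periodic rate r = 0.102 per year.
The ordinary-annuity PV formula values the stream one period before the first payment (period 12); discount that back 12 periods:
PV₀ = 35,850 × [1 − (1+r)^−21] / r × (1+r)^−12 = €95,321.92

€95,321.92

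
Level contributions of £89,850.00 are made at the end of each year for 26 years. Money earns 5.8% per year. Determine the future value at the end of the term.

£5,160,783.70

This is an ordinary annuity: 26 deposits of £89,850.00 at the end of each year.
Periodic rate r = 0.058 per year.
FV = PMT × [((1+r)^n − 1)/r] = 89,850 × [(1+r)^26 − 1] / r = £5,160,783.70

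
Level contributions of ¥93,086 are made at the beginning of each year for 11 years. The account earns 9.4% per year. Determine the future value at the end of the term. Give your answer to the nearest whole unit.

This is an annuity due: 11 deposits of ¥93,086 at the beginning of each year.
Periodic rate r = 0.094 per year.
FV = PMT × [((1+r)^n − 1)/r] × (1+r) = 93,086 × [(1+r)^11 − 1] / r × (1+r) = ¥1,827,116

¥1,827,116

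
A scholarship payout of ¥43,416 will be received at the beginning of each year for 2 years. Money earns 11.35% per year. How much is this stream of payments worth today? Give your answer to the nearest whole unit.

¥82,407

This is an annuity due: 2 payments of ¥43,416 at the beginning of each year.
Periodic rate r = 0.1135 per year.
PV = PMT × [(1 − (1+r)^−n)/r] × (1+r) = 43,416 × [1 − (1+r)^−2] / r × (1+r) = ¥82,407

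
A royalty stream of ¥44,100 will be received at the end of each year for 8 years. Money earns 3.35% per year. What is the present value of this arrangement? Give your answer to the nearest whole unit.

¥305,048

This is an ordinary annuity: 8 payments of ¥44,100 at the end of each year.
Periodic rate r = 0.0335 per year.
PV = PMT × [(1 − (1+r)^−n)/r] = 44,100 × [1 − (1+r)^−8] / r = ¥305,048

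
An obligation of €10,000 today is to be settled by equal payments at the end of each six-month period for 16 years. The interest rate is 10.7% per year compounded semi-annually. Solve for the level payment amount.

€659.41

Level ordinary annuity; solve PV = PMT × [(1 − (1+r)^−n)/r] for PMT.
Periodic rate r = 0.107/2 per half-year; n is counted in half-years.
With n = 32: PMT = 10,000 / ([(1 − (1+r)^−n)/r]) = €659.41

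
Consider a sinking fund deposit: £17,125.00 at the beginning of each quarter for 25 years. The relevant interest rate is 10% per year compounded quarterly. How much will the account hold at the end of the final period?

This is an annuity due: 100 deposits of £17,125.00 at the beginning of each quarter.
Periodic rate r = 0.1/4 per quarter; n is counted in quarters.
FV = PMT × [((1+r)^n − 1)/r] × (1+r) = 17,125 × [(1+r)^100 − 1] / r × (1+r) = £7,592,580.59

£7,592,580.59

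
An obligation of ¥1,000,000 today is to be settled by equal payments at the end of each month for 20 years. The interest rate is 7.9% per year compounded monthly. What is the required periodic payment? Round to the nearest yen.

Level ordinary annuity; solve PV = PMT × [(1 − (1+r)^−n)/r] for PMT.
Periodic rate r = 0.079/12 per month; n is counted in months.
With n = 240: PMT = 1,000,000 / ([(1 − (1+r)^−n)/r]) = ¥8,302

¥8,302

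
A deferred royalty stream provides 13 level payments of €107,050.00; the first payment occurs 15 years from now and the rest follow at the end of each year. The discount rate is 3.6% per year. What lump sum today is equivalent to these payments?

Ordinary annuity of 13 payments, first payment at period 15.
Periodic rate r = 0.036 per year.
The ordinary-annuity PV formula values the stream one period before the first payment (period 14); discount that back 14 periods:
PV₀ = 107,050 × [1 − (1+r)^−13] / r × (1+r)^−14 = €667,991.69

€667,991.69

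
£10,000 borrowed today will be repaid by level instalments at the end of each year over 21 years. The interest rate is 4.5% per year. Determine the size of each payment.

£746.01

Level ordinary annuity; solve PV = PMT × [(1 − (1+r)^−n)/r] for PMT.
Periodic rate r = 0.045 per year.
With n = 21: PMT = 10,000 / ([(1 − (1+r)^−n)/r]) = £746.01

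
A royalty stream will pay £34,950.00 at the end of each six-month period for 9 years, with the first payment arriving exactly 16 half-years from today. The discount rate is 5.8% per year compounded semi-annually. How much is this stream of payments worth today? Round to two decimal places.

£315,725.14

Ordinary annuity of 18 payments, first payment at period 16.
Periodic rate r = 0.058/2 per half-year; n is counted in half-years.
The ordinary-annuity PV formula values the stream one period before the first payment (period 15); discount that back 15 periods:
PV₀ = 34,950 × [1 − (1+r)^−18] / r × (1+r)^−15 = £315,725.14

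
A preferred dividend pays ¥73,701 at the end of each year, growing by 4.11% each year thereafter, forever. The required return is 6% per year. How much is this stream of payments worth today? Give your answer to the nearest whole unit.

Periodic rate r = 0.06 per year.
Growing perpetuity (Gordon): PV = PMT₁ / (r − g) = 73,701 / (r − 0.0411) = ¥3,899,524.

¥3,899,524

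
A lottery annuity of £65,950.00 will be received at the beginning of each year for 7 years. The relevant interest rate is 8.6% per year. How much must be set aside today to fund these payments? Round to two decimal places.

This is an annuity due: 7 payments of £65,950.00 at the beginning of each year.
Periodic rate r = 0.086 per year.
PV = PMT × [(1 − (1+r)^−n)/r] × (1+r) = 65,950 × [1 − (1+r)^−7] / r × (1+r) = £365,358.06

£365,358.06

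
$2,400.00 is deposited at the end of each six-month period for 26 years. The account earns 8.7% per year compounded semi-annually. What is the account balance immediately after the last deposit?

$449,871.99

This is an ordinary annuity: 52 deposits of $2,400.00 at the end of each six-month period.
Periodic rate r = 0.087/2 per half-year; n is counted in half-years.
FV = PMT × [((1+r)^n − 1)/r] = 2,400 × [(1+r)^52 − 1] / r = $449,871.99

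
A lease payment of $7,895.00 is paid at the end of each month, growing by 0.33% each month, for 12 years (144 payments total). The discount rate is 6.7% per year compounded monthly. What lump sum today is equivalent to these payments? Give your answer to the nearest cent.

$965,261.73

Periodic rate r = 0.067/12 per month; n is counted in months.
Growing ordinary annuity: PV = PMT₁ × [1 − ((1+g)/(1+r))^n] / (r − g) = 7,895 × [1 − ((1+0.0033)/(1+r))^144] / (r − 0.0033) = $965,261.73.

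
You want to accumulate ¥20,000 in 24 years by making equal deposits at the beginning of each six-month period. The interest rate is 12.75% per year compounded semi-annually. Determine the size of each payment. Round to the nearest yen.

¥65

Level annuity due; solve FV = PMT × [((1+r)^n − 1)/r] × (1+r) for PMT.
Periodic rate r = 0.1275/2 per half-year; n is counted in half-years.
With n = 48: PMT = 20,000 / ([((1+r)^n − 1)/r] × (1+r)) = ¥65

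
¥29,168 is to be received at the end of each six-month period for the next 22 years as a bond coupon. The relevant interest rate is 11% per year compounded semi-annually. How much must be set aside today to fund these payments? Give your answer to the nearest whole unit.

¥480,043

This is an ordinary annuity: 44 payments of ¥29,168 at the end of each six-month period.
Periodic rate r = 0.11/2 per half-year; n is counted in half-years.
PV = PMT × [(1 − (1+r)^−n)/r] = 29,168 × [1 − (1+r)^−44] / r = ¥480,043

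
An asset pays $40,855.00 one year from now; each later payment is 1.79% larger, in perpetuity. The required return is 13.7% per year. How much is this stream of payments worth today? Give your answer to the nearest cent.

$343,031.07

Periodic rate r = 0.137 per year.
Growing perpetuity (Gordon): PV = PMT₁ / (r − g) = 40,855 / (r − 0.0179) = $343,031.07.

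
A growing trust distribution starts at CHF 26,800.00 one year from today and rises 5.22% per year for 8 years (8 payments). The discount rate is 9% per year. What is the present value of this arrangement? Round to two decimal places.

CHF 174,408.94

Periodic rate r = 0.09 per year.
Growing ordinary annuity: PV = PMT₁ × [1 − ((1+g)/(1+r))^n] / (r − g) = 26,800 × [1 − ((1+0.0522)/(1+r))^8] / (r − 0.0522) = CHF 174,408.94.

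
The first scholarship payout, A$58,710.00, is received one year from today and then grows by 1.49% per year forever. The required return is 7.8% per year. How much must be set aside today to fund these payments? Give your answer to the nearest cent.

A$930,427.89

Periodic rate r = 0.078 per year.
Growing perpetuity (Gordon): PV = PMT₁ / (r − g) = 58,710 / (r − 0.0149) = A$930,427.89.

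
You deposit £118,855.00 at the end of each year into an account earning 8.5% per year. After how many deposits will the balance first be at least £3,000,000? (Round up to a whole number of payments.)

15 payments

Periodic rate r = 0.085 per year.
Ordinary annuity FV: 3,000,000 = 118,855 × [((1+r)^n − 1)/r].
(1+r)^n = 1 + 3,000,000 × r / 118,855, so n = ln(1 + 3,000,000·r/118,855) / ln(1+r) = 14.05.
Round up to a whole number of payments: n = 15.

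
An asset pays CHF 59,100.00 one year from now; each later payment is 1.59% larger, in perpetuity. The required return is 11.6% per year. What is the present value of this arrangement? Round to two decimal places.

Periodic rate r = 0.116 per year.
Growing perpetuity (Gordon): PV = PMT₁ / (r − g) = 59,100 / (r − 0.0159) = CHF 590,409.59.

CHF 590,409.59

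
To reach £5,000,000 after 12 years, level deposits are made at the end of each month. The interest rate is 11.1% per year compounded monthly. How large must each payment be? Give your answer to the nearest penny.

Level ordinary annuity; solve FV = PMT × [((1+r)^n − 1)/r] for PMT.
Periodic rate r = 0.111/12 per month; n is counted in months.
With n = 144: PMT = 5,000,000 / ([((1+r)^n − 1)/r]) = £16,724.00

£16,724.00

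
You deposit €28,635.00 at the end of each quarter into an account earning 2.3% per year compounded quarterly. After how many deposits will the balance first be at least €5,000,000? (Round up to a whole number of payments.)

122 payments

Periodic rate r = 0.023/4 per quarter; n is counted in quarters.
Ordinary annuity FV: 5,000,000 = 28,635 × [((1+r)^n − 1)/r].
(1+r)^n = 1 + 5,000,000 × r / 28,635, so n = ln(1 + 5,000,000·r/28,635) / ln(1+r) = 121.24.
Round up to a whole number of payments: n = 122.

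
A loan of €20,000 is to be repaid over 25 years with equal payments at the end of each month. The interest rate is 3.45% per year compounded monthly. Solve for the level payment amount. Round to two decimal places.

€99.59

Level ordinary annuity; solve PV = PMT × [(1 − (1+r)^−n)/r] for PMT.
Periodic rate r = 0.0345/12 per month; n is counted in months.
With n = 300: PMT = 20,000 / ([(1 − (1+r)^−n)/r]) = €99.59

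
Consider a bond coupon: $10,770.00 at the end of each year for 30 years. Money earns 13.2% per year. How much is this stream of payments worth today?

This is an ordinary annuity: 30 payments of $10,770.00 at the end of each year.
Periodic rate r = 0.132 per year.
PV = PMT × [(1 − (1+r)^−n)/r] = 10,770 × [1 − (1+r)^−30] / r = $79,612.81

$79,612.81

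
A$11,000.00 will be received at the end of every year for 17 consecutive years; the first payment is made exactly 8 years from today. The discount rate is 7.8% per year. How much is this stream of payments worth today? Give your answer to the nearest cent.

A$60,110.41

Ordinary annuity of 17 payments, first payment at period 8.
Periodic rate r = 0.078 per year.
The ordinary-annuity PV formula values the stream one period before the first payment (period 7); discount that back 7 periods:
PV₀ = 11,000 × [1 − (1+r)^−17] / r × (1+r)^−7 = A$60,110.41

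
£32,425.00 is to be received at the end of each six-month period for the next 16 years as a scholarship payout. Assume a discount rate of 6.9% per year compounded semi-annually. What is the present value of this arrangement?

This is an ordinary annuity: 32 payments of £32,425.00 at the end of each six-month period.
Periodic rate r = 0.069/2 per half-year; n is counted in half-years.
PV = PMT × [(1 − (1+r)^−n)/r] = 32,425 × [1 − (1+r)^−32] / r = £622,397.97

£622,397.97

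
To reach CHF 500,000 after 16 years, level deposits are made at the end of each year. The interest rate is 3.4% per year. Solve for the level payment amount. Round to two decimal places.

Level ordinary annuity; solve FV = PMT × [((1+r)^n − 1)/r] for PMT.
Periodic rate r = 0.034 per year.
With n = 16: PMT = 500,000 / ([((1+r)^n − 1)/r]) = CHF 24,032.55

CHF 24,032.55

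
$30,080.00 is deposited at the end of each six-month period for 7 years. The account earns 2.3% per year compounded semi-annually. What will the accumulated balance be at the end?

$454,093.61

This is an ordinary annuity: 14 deposits of $30,080.00 at the end of each six-month period.
Periodic rate r = 0.023/2 per half-year; n is counted in half-years.
FV = PMT × [((1+r)^n − 1)/r] = 30,080 × [(1+r)^14 − 1] / r = $454,093.61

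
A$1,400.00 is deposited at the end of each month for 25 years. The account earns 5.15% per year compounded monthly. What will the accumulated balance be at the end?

A$852,639.72

This is an ordinary annuity: 300 deposits of A$1,400.00 at the end of each month.
Periodic rate r = 0.0515/12 per month; n is counted in months.
FV = PMT × [((1+r)^n − 1)/r] = 1,400 × [(1+r)^300 − 1] / r = A$852,639.72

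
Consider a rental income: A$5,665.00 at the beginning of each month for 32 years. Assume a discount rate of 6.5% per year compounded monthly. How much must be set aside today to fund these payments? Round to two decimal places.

This is an annuity due: 384 payments of A$5,665.00 at the beginning of each month.
Periodic rate r = 0.065/12 per month; n is counted in months.
PV = PMT × [(1 − (1+r)^−n)/r] × (1+r) = 5,665 × [1 − (1+r)^−384] / r × (1+r) = A$919,406.20

A$919,406.20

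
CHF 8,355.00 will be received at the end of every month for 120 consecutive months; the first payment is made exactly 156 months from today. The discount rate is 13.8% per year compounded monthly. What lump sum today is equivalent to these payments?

Ordinary annuity of 120 payments, first payment at period 156.
Periodic rate r = 0.138/12 per month; n is counted in months.
The ordinary-annuity PV formula values the stream one period before the first payment (period 155); discount that back 155 periods:
PV₀ = 8,355 × [1 − (1+r)^−120] / r × (1+r)^−155 = CHF 92,156.65

CHF 92,156.65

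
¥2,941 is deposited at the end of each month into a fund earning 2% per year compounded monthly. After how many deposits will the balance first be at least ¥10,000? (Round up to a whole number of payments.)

Periodic rate r = 0.02/12 per month; n is counted in months.
Ordinary annuity FV: 10,000 = 2,941 × [((1+r)^n − 1)/r].
(1+r)^n = 1 + 10,000 × r / 2,941, so n = ln(1 + 10,000·r/2,941) / ln(1+r) = 3.39.
Round up to a whole number of payments: n = 4.

4 payments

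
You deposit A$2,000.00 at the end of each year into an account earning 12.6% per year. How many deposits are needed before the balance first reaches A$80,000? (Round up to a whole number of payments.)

Periodic rate r = 0.126 per year.
Ordinary annuity FV: 80,000 = 2,000 × [((1+r)^n − 1)/r].
(1+r)^n = 1 + 80,000 × r / 2,000, so n = ln(1 + 80,000·r/2,000) / ln(1+r) = 15.15.
Round up to a whole number of payments: n = 16.

16 payments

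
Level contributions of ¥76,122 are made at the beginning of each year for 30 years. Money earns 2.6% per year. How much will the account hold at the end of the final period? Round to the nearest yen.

¥3,484,022

This is an annuity due: 30 deposits of ¥76,122 at the beginning of each year.
Periodic rate r = 0.026 per year.
FV = PMT × [((1+r)^n − 1)/r] × (1+r) = 76,122 × [(1+r)^30 − 1] / r × (1+r) = ¥3,484,022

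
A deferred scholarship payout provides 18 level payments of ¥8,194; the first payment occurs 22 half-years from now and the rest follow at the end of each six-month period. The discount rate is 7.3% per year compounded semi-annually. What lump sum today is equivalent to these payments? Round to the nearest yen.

Ordinary annuity of 18 payments, first payment at period 22.
Periodic rate r = 0.073/2 per half-year; n is counted in half-years.
The ordinary-annuity PV formula values the stream one period before the first payment (period 21); discount that back 21 periods:
PV₀ = 8,194 × [1 − (1+r)^−18] / r × (1+r)^−21 = ¥50,279

¥50,279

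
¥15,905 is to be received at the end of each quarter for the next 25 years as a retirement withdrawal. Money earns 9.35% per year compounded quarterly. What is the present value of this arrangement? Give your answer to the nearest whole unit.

¥612,928

This is an ordinary annuity: 100 payments of ¥15,905 at the end of each quarter.
Periodic rate r = 0.0935/4 per quarter; n is counted in quarters.
PV = PMT × [(1 − (1+r)^−n)/r] = 15,905 × [1 − (1+r)^−100] / r = ¥612,928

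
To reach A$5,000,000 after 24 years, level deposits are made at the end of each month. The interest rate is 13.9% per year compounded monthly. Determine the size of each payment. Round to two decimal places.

Level ordinary annuity; solve FV = PMT × [((1+r)^n − 1)/r] for PMT.
Periodic rate r = 0.139/12 per month; n is counted in months.
With n = 288: PMT = 5,000,000 / ([((1+r)^n − 1)/r]) = A$2,179.55

A$2,179.55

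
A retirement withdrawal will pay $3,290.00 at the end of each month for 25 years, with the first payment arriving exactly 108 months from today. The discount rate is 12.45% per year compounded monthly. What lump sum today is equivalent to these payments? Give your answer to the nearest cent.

$100,341.11

Ordinary annuity of 300 payments, first payment at period 108.
Periodic rate r = 0.1245/12 per month; n is counted in months.
The ordinary-annuity PV formula values the stream one period before the first payment (period 107); discount that back 107 periods:
PV₀ = 3,290 × [1 − (1+r)^−300] / r × (1+r)^−107 = $100,341.11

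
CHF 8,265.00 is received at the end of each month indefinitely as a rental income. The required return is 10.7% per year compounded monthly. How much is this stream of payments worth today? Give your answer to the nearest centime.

Periodic rate r = 0.107/12 per month.
Level perpetuity: PV = PMT / r = 8,265 / (0.107/12) = CHF 926,915.89.

CHF 926,915.89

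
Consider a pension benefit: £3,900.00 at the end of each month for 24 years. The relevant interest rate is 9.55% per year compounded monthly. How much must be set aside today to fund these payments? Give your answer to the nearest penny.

£440,074.28

This is an ordinary annuity: 288 payments of £3,900.00 at the end of each month.
Periodic rate r = 0.0955/12 per month; n is counted in months.
PV = PMT × [(1 − (1+r)^−n)/r] = 3,900 × [1 − (1+r)^−288] / r = £440,074.28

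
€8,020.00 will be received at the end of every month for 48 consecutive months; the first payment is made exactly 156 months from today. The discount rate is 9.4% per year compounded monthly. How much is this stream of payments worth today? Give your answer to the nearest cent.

€95,427.82

Ordinary annuity of 48 payments, first payment at period 156.
Periodic rate r = 0.094/12 per month; n is counted in months.
The ordinary-annuity PV formula values the stream one period before the first payment (period 155); discount that back 155 periods:
PV₀ = 8,020 × [1 − (1+r)^−48] / r × (1+r)^−155 = €95,427.82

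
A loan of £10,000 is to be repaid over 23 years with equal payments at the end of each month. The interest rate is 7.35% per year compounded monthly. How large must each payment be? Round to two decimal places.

Level ordinary annuity; solve PV = PMT × [(1 − (1+r)^−n)/r] for PMT.
Periodic rate r = 0.0735/12 per month; n is counted in months.
With n = 276: PMT = 10,000 / ([(1 − (1+r)^−n)/r]) = £75.19

£75.19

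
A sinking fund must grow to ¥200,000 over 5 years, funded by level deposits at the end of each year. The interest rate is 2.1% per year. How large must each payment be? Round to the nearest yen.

¥38,355

Level ordinary annuity; solve FV = PMT × [((1+r)^n − 1)/r] for PMT.
Periodic rate r = 0.021 per year.
With n = 5: PMT = 200,000 / ([((1+r)^n − 1)/r]) = ¥38,355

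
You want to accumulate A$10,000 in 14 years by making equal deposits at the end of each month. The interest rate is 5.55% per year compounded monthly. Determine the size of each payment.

A$39.49

Level ordinary annuity; solve FV = PMT × [((1+r)^n − 1)/r] for PMT.
Periodic rate r = 0.0555/12 per month; n is counted in months.
With n = 168: PMT = 10,000 / ([((1+r)^n − 1)/r]) = A$39.49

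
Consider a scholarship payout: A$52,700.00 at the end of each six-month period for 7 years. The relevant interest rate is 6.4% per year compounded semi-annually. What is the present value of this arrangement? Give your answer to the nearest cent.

A$587,267.86

This is an ordinary annuity: 14 payments of A$52,700.00 at the end of each six-month period.
Periodic rate r = 0.064/2 per half-year; n is counted in half-years.
PV = PMT × [(1 − (1+r)^−n)/r] = 52,700 × [1 − (1+r)^−14] / r = A$587,267.86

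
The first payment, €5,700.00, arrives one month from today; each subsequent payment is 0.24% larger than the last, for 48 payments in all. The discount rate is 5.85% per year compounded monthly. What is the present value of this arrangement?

€257,092.46

Periodic rate r = 0.0585/12 per month; n is counted in months.
Growing ordinary annuity: PV = PMT₁ × [1 − ((1+g)/(1+r))^n] / (r − g) = 5,700 × [1 − ((1+0.0024)/(1+r))^48] / (r − 0.0024) = €257,092.46.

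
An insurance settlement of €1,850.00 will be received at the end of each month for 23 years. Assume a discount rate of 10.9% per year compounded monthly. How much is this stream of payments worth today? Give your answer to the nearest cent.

€186,879.16

This is an ordinary annuity: 276 payments of €1,850.00 at the end of each month.
Periodic rate r = 0.109/12 per month; n is counted in months.
PV = PMT × [(1 − (1+r)^−n)/r] = 1,850 × [1 − (1+r)^−276] / r = €186,879.16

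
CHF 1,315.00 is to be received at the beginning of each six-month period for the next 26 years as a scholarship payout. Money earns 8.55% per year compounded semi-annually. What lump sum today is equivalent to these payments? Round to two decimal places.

This is an annuity due: 52 payments of CHF 1,315.00 at the beginning of each six-month period.
Periodic rate r = 0.0855/2 per half-year; n is counted in half-years.
PV = PMT × [(1 − (1+r)^−n)/r] × (1+r) = 1,315 × [1 − (1+r)^−52] / r × (1+r) = CHF 28,437.76

CHF 28,437.76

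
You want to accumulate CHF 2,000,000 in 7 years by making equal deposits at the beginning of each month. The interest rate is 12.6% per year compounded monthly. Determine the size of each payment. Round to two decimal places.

Level annuity due; solve FV = PMT × [((1+r)^n − 1)/r] × (1+r) for PMT.
Periodic rate r = 0.126/12 per month; n is counted in months.
With n = 84: PMT = 2,000,000 / ([((1+r)^n − 1)/r] × (1+r)) = CHF 14,795.06

CHF 14,795.06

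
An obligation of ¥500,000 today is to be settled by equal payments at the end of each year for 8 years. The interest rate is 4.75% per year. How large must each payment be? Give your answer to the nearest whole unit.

¥76,581

Level ordinary annuity; solve PV = PMT × [(1 − (1+r)^−n)/r] for PMT.
Periodic rate r = 0.0475 per year.
With n = 8: PMT = 500,000 / ([(1 − (1+r)^−n)/r]) = ¥76,581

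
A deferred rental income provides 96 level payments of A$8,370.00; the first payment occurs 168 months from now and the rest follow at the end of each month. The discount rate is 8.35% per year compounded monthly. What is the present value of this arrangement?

Ordinary annuity of 96 payments, first payment at period 168.
Periodic rate r = 0.0835/12 per month; n is counted in months.
The ordinary-annuity PV formula values the stream one period before the first payment (period 167); discount that back 167 periods:
PV₀ = 8,370 × [1 − (1+r)^−96] / r × (1+r)^−167 = A$183,656.77

A$183,656.77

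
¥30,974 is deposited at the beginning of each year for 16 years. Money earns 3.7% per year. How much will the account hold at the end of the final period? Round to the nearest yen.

This is an annuity due: 16 deposits of ¥30,974 at the beginning of each year.
Periodic rate r = 0.037 per year.
FV = PMT × [((1+r)^n − 1)/r] × (1+r) = 30,974 × [(1+r)^16 − 1] / r × (1+r) = ¥684,401

¥684,401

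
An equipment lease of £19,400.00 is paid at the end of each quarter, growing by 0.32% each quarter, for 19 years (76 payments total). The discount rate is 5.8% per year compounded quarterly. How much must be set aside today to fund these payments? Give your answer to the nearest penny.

Periodic rate r = 0.058/4 per quarter; n is counted in quarters.
Growing ordinary annuity: PV = PMT₁ × [1 − ((1+g)/(1+r))^n] / (r − g) = 19,400 × [1 − ((1+0.0032)/(1+r))^76] / (r − 0.0032) = £983,957.28.

£983,957.28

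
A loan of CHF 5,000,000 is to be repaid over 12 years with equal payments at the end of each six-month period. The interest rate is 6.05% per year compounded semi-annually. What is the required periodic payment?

Level ordinary annuity; solve PV = PMT × [(1 − (1+r)^−n)/r] for PMT.
Periodic rate r = 0.0605/2 per half-year; n is counted in half-years.
With n = 24: PMT = 5,000,000 / ([(1 − (1+r)^−n)/r]) = CHF 296,032.74

CHF 296,032.74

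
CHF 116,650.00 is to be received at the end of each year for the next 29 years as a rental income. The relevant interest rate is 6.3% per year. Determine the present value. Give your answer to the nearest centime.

CHF 1,536,754.83

This is an ordinary annuity: 29 payments of CHF 116,650.00 at the end of each year.
Periodic rate r = 0.063 per year.
PV = PMT × [(1 − (1+r)^−n)/r] = 116,650 × [1 − (1+r)^−29] / r = CHF 1,536,754.83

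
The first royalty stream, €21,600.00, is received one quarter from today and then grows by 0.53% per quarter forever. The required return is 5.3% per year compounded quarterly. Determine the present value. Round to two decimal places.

€2,716,981.13

Periodic rate r = 0.053/4 per quarter.
Growing perpetuity (Gordon): PV = PMT₁ / (r − g) = 21,600 / (r − 0.0053) = €2,716,981.13.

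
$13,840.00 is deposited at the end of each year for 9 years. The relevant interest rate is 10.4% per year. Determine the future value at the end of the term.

$191,131.59

This is an ordinary annuity: 9 deposits of $13,840.00 at the end of each year.
Periodic rate r = 0.104 per year.
FV = PMT × [((1+r)^n − 1)/r] = 13,840 × [(1+r)^9 − 1] / r = $191,131.59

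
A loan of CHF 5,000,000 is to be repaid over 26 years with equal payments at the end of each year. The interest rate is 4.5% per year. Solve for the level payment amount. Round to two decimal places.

CHF 330,106.84

Level ordinary annuity; solve PV = PMT × [(1 − (1+r)^−n)/r] for PMT.
Periodic rate r = 0.045 per year.
With n = 26: PMT = 5,000,000 / ([(1 − (1+r)^−n)/r]) = CHF 330,106.84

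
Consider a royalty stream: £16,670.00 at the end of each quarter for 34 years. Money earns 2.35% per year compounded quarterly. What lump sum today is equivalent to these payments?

£1,558,237.00

This is an ordinary annuity: 136 payments of £16,670.00 at the end of each quarter.
Periodic rate r = 0.0235/4 per quarter; n is counted in quarters.
PV = PMT × [(1 − (1+r)^−n)/r] = 16,670 × [1 − (1+r)^−136] / r = £1,558,237.00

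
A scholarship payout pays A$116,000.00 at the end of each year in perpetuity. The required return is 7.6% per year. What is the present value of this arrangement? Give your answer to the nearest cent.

Periodic rate r = 0.076 per year.
Level perpetuity: PV = PMT / r = 116,000 / (0.076) = A$1,526,315.79.

A$1,526,315.79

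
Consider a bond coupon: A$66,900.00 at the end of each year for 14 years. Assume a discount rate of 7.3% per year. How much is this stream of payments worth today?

A$574,689.44

This is an ordinary annuity: 14 payments of A$66,900.00 at the end of each year.
Periodic rate r = 0.073 per year.
PV = PMT × [(1 − (1+r)^−n)/r] = 66,900 × [1 − (1+r)^−14] / r = A$574,689.44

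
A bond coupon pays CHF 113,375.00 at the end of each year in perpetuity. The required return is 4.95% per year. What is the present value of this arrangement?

Periodic rate r = 0.0495 per year.
Level perpetuity: PV = PMT / r = 113,375 / (0.0495) = CHF 2,290,404.04.

CHF 2,290,404.04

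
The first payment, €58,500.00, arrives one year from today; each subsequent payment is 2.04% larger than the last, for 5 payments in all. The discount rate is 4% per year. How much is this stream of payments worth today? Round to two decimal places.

Periodic rate r = 0.04 per year.
Growing ordinary annuity: PV = PMT₁ × [1 − ((1+g)/(1+r))^n] / (r − g) = 58,500 × [1 − ((1+0.0204)/(1+r))^5] / (r − 0.0204) = €270,846.95.

€270,846.95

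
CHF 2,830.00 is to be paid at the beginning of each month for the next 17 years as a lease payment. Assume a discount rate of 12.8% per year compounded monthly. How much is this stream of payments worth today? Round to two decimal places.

This is an annuity due: 204 payments of CHF 2,830.00 at the beginning of each month.
Periodic rate r = 0.128/12 per month; n is counted in months.
PV = PMT × [(1 − (1+r)^−n)/r] × (1+r) = 2,830 × [1 − (1+r)^−204] / r × (1+r) = CHF 237,357.05

CHF 237,357.05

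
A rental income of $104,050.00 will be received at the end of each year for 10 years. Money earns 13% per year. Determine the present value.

This is an ordinary annuity: 10 payments of $104,050.00 at the end of each year.
Periodic rate r = 0.13 per year.
PV = PMT × [(1 − (1+r)^−n)/r] = 104,050 × [1 − (1+r)^−10] / r = $564,600.63

$564,600.63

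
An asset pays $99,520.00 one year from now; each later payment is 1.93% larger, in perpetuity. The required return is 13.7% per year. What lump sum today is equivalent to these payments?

$845,539.51

Periodic rate r = 0.137 per year.
Growing perpetuity (Gordon): PV = PMT₁ / (r − g) = 99,520 / (r − 0.0193) = $845,539.51.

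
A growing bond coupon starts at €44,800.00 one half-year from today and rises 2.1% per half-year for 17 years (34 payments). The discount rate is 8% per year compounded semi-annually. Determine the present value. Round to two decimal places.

€1,098,197.70

Periodic rate r = 0.08/2 per half-year; n is counted in half-years.
Growing ordinary annuity: PV = PMT₁ × [1 − ((1+g)/(1+r))^n] / (r − g) = 44,800 × [1 − ((1+0.021)/(1+r))^34] / (r − 0.021) = €1,098,197.70.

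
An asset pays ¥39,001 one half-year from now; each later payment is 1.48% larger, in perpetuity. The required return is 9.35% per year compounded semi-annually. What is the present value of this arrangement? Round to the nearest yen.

¥1,220,689

Periodic rate r = 0.0935/2 per half-year.
Growing perpetuity (Gordon): PV = PMT₁ / (r − g) = 39,001 / (r − 0.0148) = ¥1,220,689.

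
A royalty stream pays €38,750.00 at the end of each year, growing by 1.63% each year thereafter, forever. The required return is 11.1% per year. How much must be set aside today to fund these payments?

€409,186.91

Periodic rate r = 0.111 per year.
Growing perpetuity (Gordon): PV = PMT₁ / (r − g) = 38,750 / (r − 0.0163) = €409,186.91.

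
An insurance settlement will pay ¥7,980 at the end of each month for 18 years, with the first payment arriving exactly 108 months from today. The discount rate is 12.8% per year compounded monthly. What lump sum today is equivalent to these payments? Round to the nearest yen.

¥216,094

Ordinary annuity of 216 payments, first payment at period 108.
Periodic rate r = 0.128/12 per month; n is counted in months.
The ordinary-annuity PV formula values the stream one period before the first payment (period 107); discount that back 107 periods:
PV₀ = 7,980 × [1 − (1+r)^−216] / r × (1+r)^−107 = ¥216,094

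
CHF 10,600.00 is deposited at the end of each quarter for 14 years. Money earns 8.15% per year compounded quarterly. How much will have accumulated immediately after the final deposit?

CHF 1,089,501.44

This is an ordinary annuity: 56 deposits of CHF 10,600.00 at the end of each quarter.
Periodic rate r = 0.0815/4 per quarter; n is counted in quarters.
FV = PMT × [((1+r)^n − 1)/r] = 10,600 × [(1+r)^56 − 1] / r = CHF 1,089,501.44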